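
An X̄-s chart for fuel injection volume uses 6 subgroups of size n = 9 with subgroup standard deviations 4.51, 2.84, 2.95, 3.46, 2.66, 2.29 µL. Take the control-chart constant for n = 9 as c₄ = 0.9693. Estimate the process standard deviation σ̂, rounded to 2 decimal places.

3.22

s̄ = (4.51 + 2.84 + 2.95 + 3.46 + 2.66 + 2.29) / 6 = 3.1183
σ̂ = s̄ / c₄ = 3.1183 / 0.9693 = 3.2171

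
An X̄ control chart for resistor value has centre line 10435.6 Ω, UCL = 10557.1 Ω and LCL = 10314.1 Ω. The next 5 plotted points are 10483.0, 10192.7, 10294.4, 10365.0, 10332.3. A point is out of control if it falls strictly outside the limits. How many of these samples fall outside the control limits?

2

Compare each point to [10314.1, 10557.1]: sample 2 = 10192.7 < LCL; sample 3 = 10294.4 < LCL.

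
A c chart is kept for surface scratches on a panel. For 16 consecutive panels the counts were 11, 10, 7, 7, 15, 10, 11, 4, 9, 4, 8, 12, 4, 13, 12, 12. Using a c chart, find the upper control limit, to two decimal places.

c̄ = (11 + 10 + 7 + 7 + 15 + 10 + 11 + 4 + 9 + 4 + 8 + 12 + 4 + 13 + 12 + 12) / 16 = 149 / 16 = 9.3125
UCL = c̄ + 3√c̄ = 9.3125 + 3 × √9.3125 = 9.3125 + 3 × 3.0516 = 18.4674

18.47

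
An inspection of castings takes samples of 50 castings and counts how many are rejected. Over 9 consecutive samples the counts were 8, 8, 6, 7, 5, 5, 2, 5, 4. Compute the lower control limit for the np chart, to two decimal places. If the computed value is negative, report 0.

0.00

p̄ = Σdᵢ / (k·n) = 50 / (9 × 50) = 0.11111
LCL = np̄ − 3·√(np̄(1−p̄)) = 5.5556 − 3 × 2.2222 = -1.1111 → 0 (negative, so LCL = 0)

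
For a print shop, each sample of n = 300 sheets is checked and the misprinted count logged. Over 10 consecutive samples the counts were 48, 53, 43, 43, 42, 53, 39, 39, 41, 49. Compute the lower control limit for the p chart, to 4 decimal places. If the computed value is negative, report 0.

p̄ = Σdᵢ / (k·n) = 450 / (10 × 300) = 0.15000
LCL = p̄ − 3·√(p̄(1−p̄)/n) = 0.15000 − 3 × 0.02062 = 0.08815

0.0882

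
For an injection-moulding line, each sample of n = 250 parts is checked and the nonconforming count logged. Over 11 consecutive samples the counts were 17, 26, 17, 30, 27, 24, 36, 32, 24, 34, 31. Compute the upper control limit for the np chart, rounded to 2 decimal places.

41.84

p̄ = Σdᵢ / (k·n) = 298 / (11 × 250) = 0.10836
UCL = np̄ + 3·√(np̄(1−p̄)) = 27.0909 + 3 × √(27.0909×0.89164) = 27.0909 + 3 × 4.9148 = 41.8353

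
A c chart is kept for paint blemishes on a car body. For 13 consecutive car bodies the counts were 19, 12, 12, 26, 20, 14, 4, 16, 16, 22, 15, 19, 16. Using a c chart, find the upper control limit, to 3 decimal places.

c̄ = (19 + 12 + 12 + 26 + 20 + 14 + 4 + 16 + 16 + 22 + 15 + 19 + 16) / 13 = 211 / 13 = 16.2308
UCL = c̄ + 3√c̄ = 16.2308 + 3 × √16.2308 = 16.2308 + 3 × 4.0287 = 28.3170

28.317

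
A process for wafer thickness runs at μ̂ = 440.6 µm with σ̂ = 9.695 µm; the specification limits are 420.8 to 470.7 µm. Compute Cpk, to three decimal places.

Cpu = (USL − μ̂) / (3σ̂) = (470.7 − 440.6) / (3 × 9.695) = 1.0349; Cpl = (μ̂ − LSL) / (3σ̂) = (440.6 − 420.8) / (3 × 9.695) = 0.6808; Cpk = min(Cpu, Cpl) = 0.6808

0.681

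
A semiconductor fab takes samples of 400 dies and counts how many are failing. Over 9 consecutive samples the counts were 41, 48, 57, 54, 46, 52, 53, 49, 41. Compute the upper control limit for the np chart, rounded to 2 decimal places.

p̄ = Σdᵢ / (k·n) = 441 / (9 × 400) = 0.12250
UCL = np̄ + 3·√(np̄(1−p̄)) = 49.0000 + 3 × √(49.0000×0.87750) = 49.0000 + 3 × 6.5572 = 68.6717

68.67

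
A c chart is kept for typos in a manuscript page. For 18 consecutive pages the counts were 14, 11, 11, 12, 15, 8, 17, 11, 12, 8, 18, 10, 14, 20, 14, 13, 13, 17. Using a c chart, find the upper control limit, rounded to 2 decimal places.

24.13

c̄ = (14 + 11 + 11 + 12 + 15 + 8 + 17 + 11 + 12 + 8 + 18 + 10 + 14 + 20 + 14 + 13 + 13 + 17) / 18 = 238 / 18 = 13.2222
UCL = c̄ + 3√c̄ = 13.2222 + 3 × √13.2222 = 13.2222 + 3 × 3.6362 = 24.1309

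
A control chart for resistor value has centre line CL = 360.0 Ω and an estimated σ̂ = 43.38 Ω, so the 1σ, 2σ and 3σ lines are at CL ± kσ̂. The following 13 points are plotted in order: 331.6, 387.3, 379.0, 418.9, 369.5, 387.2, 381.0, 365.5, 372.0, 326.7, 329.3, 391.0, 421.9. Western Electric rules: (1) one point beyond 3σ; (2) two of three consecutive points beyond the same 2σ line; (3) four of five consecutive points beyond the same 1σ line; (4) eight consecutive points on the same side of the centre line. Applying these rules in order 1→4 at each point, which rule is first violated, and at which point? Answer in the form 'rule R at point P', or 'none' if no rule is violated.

Zone of each point (C = within 1σ̂, B = 1σ̂–2σ̂, A = 2σ̂–3σ̂, * = beyond 3σ̂; sign = side of CL): 1:-C, 2:+C, 3:+C, 4:+B, 5:+C, 6:+C, 7:+C, 8:+C, 9:+C, 10:-C, 11:-C, 12:+C, 13:+B
Rule 4 (eight consecutive points on the same side of the centre line) is satisfied at point 9.

rule 4 at point 9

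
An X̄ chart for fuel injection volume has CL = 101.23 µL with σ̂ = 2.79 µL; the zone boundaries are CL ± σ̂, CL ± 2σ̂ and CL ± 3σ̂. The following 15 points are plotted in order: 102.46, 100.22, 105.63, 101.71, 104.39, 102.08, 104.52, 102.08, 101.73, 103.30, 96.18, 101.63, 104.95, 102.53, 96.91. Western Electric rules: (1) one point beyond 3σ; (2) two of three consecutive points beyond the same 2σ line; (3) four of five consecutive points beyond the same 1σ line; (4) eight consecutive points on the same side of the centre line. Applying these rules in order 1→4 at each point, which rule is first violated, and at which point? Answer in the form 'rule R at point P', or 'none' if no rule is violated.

Zone of each point (C = within 1σ̂, B = 1σ̂–2σ̂, A = 2σ̂–3σ̂, * = beyond 3σ̂; sign = side of CL): 1:+C, 2:-C, 3:+B, 4:+C, 5:+B, 6:+C, 7:+B, 8:+C, 9:+C, 10:+C, 11:-B, 12:+C, 13:+B, 14:+C, 15:-B
Rule 4 (eight consecutive points on the same side of the centre line) is satisfied at point 10.

rule 4 at point 10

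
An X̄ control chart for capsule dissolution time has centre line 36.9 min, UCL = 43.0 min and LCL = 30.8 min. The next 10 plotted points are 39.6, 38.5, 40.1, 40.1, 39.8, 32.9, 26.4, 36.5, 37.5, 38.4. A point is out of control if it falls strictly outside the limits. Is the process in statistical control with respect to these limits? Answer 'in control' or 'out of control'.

Compare each point to [30.8, 43.0]: sample 7 = 26.4 < LCL.

out of control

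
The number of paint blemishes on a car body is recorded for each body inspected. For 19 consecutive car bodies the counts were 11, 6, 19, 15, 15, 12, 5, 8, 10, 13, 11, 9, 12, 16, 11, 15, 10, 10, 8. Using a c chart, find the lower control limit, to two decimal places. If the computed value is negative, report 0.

1.25

c̄ = (11 + 6 + 19 + 15 + 15 + 12 + 5 + 8 + 10 + 13 + 11 + 9 + 12 + 16 + 11 + 15 + 10 + 10 + 8) / 19 = 216 / 19 = 11.3684
LCL = c̄ − 3√c̄ = 11.3684 − 3 × 3.3717 = 1.2533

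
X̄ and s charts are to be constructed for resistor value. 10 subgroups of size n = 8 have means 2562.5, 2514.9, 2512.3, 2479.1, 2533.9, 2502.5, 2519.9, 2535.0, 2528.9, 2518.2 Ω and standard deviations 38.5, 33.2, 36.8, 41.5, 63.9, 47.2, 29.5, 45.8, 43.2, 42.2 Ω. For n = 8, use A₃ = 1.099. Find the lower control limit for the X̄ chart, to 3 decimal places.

2474.364

X̄̄ = (2562.5 + 2514.9 + 2512.3 + 2479.1 + 2533.9 + 2502.5 + 2519.9 + 2535.0 + 2528.9 + 2518.2) / 10 = 2520.7200
s̄ = (38.5 + 33.2 + 36.8 + 41.5 + 63.9 + 47.2 + 29.5 + 45.8 + 43.2 + 42.2) / 10 = 42.1800
LCL = X̄̄ − A₃·s̄ = 2520.7200 − 1.099 × 42.1800 = 2474.3642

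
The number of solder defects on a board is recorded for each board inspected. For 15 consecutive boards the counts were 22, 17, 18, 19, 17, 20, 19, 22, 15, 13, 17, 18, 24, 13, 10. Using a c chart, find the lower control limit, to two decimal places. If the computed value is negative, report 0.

5.01

c̄ = (22 + 17 + 18 + 19 + 17 + 20 + 19 + 22 + 15 + 13 + 17 + 18 + 24 + 13 + 10) / 15 = 264 / 15 = 17.6000
LCL = c̄ − 3√c̄ = 17.6000 − 3 × 4.1952 = 5.0143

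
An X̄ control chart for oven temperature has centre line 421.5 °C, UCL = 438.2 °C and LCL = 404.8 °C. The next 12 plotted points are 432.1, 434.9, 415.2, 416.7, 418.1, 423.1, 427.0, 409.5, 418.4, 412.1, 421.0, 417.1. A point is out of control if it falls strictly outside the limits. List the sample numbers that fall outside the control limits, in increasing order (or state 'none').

none

All 12 points lie within [404.8, 438.2].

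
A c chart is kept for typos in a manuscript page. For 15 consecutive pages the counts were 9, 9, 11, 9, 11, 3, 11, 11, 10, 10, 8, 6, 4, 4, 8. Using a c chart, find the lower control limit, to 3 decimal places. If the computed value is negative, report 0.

c̄ = (9 + 9 + 11 + 9 + 11 + 3 + 11 + 11 + 10 + 10 + 8 + 6 + 4 + 4 + 8) / 15 = 124 / 15 = 8.2667
LCL = c̄ − 3√c̄ = 8.2667 − 3 × 2.8752 = -0.3589 → 0 (cannot be negative)

0.000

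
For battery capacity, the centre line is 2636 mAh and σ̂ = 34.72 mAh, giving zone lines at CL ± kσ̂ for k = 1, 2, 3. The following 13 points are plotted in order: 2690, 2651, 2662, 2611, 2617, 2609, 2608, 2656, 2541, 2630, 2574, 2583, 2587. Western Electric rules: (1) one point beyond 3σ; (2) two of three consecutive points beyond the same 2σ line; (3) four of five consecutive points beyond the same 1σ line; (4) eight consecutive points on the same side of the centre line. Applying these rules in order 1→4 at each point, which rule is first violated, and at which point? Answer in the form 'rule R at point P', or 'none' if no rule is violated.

Zone of each point (C = within 1σ̂, B = 1σ̂–2σ̂, A = 2σ̂–3σ̂, * = beyond 3σ̂; sign = side of CL): 1:+B, 2:+C, 3:+C, 4:-C, 5:-C, 6:-C, 7:-C, 8:+C, 9:-A, 10:-C, 11:-B, 12:-B, 13:-B
Rule 3 (four of five consecutive points beyond the same 1σ limit) is satisfied at point 13.

rule 3 at point 13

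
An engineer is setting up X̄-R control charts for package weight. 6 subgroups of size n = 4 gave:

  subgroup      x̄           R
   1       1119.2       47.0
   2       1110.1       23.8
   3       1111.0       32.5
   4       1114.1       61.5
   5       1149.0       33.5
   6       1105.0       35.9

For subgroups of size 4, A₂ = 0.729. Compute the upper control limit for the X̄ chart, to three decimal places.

X̄̄ = (1119.2 + 1110.1 + 1111.0 + 1114.1 + 1149.0 + 1105.0) / 6 = 6708.4000 / 6 = 1118.0667
R̄ = (47.0 + 23.8 + 32.5 + 61.5 + 33.5 + 35.9) / 6 = 234.2000 / 6 = 39.0333
UCL = X̄̄ + A₂·R̄ = 1118.0667 + 0.729 × 39.0333 = 1146.5220

1146.522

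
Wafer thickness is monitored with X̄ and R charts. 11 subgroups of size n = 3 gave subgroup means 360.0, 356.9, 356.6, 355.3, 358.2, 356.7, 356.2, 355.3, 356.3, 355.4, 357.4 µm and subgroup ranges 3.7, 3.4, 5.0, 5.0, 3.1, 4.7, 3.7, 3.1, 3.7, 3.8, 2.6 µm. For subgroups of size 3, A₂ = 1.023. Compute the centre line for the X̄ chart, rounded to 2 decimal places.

X̄̄ = (360.0 + 356.9 + 356.6 + 355.3 + 358.2 + 356.7 + 356.2 + 355.3 + 356.3 + 355.4 + 357.4) / 11 = 3924.3000 / 11 = 356.7545
CL = X̄̄ = 356.7545

356.75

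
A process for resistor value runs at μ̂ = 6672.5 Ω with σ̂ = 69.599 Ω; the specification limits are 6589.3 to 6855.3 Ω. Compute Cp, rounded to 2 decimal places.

0.64

Cp = (USL − LSL) / (6σ̂) = (6855.3 − 6589.3) / (6 × 69.599) = 266.0000 / 417.5940 = 0.6370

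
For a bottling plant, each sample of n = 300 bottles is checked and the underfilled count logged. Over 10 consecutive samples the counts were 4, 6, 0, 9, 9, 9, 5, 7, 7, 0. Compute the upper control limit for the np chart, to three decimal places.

12.633

p̄ = Σdᵢ / (k·n) = 56 / (10 × 300) = 0.01867
UCL = np̄ + 3·√(np̄(1−p̄)) = 5.6000 + 3 × √(5.6000×0.98133) = 5.6000 + 3 × 2.3442 = 12.6327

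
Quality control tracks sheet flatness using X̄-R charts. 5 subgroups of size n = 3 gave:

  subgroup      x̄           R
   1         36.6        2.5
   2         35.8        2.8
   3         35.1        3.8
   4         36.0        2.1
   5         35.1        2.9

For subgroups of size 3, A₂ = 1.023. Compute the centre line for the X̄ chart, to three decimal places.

X̄̄ = (36.6 + 35.8 + 35.1 + 36.0 + 35.1) / 5 = 178.6000 / 5 = 35.7200
CL = X̄̄ = 35.7200

35.720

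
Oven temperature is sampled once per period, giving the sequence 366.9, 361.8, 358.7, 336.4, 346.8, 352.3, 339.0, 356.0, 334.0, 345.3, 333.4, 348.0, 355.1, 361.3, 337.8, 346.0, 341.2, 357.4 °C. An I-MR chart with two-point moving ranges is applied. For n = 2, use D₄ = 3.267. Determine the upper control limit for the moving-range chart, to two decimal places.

Moving ranges: 5.1, 3.1, 22.3, 10.4, 5.5, 13.3, 17.0, 22.0, 11.3, 11.9, 14.6, 7.1, 6.2, 23.5, 8.2, 4.8, 16.2; M̄R̄ = 202.5000 / 17 = 11.9118
UCL_MR = D₄·M̄R̄ = 3.267 × 11.9118 = 38.9157

38.92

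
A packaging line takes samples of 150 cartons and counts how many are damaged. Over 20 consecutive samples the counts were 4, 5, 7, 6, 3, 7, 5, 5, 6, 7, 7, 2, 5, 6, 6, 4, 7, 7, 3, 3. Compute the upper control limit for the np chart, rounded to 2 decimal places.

12.00

p̄ = Σdᵢ / (k·n) = 105 / (20 × 150) = 0.03500
UCL = np̄ + 3·√(np̄(1−p̄)) = 5.2500 + 3 × √(5.2500×0.96500) = 5.2500 + 3 × 2.2508 = 12.0025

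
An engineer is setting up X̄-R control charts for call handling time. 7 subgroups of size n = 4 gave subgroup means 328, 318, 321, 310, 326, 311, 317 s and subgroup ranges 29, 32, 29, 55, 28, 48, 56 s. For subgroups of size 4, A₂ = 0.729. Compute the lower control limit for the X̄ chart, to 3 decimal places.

289.867

X̄̄ = (328 + 318 + 321 + 310 + 326 + 311 + 317) / 7 = 2231.0000 / 7 = 318.7143
R̄ = (29 + 32 + 29 + 55 + 28 + 48 + 56) / 7 = 277.0000 / 7 = 39.5714
LCL = X̄̄ − A₂·R̄ = 318.7143 − 0.729 × 39.5714 = 289.8667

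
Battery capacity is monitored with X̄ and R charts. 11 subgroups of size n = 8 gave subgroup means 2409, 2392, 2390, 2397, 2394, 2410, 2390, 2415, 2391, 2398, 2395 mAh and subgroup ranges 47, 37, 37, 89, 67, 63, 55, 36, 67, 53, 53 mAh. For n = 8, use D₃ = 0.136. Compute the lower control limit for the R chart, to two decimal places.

7.47

R̄ = (47 + 37 + 37 + 89 + 67 + 63 + 55 + 36 + 67 + 53 + 53) / 11 = 604.0000 / 11 = 54.9091
LCL_R = D₃·R̄ = 0.136 × 54.9091 = 7.4676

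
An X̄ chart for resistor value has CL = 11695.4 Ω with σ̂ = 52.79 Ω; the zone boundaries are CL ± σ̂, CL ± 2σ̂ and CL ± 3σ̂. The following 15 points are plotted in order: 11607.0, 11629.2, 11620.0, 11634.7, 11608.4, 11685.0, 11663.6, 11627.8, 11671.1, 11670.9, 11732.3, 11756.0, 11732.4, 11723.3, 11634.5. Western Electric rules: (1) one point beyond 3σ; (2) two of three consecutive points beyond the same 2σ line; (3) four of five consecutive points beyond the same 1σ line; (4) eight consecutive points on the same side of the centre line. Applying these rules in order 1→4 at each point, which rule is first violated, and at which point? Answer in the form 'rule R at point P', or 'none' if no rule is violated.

Zone of each point (C = within 1σ̂, B = 1σ̂–2σ̂, A = 2σ̂–3σ̂, * = beyond 3σ̂; sign = side of CL): 1:-B, 2:-B, 3:-B, 4:-B, 5:-B, 6:-C, 7:-C, 8:-B, 9:-C, 10:-C, 11:+C, 12:+B, 13:+C, 14:+C, 15:-B
Rule 3 (four of five consecutive points beyond the same 1σ limit) is satisfied at point 4.

rule 3 at point 4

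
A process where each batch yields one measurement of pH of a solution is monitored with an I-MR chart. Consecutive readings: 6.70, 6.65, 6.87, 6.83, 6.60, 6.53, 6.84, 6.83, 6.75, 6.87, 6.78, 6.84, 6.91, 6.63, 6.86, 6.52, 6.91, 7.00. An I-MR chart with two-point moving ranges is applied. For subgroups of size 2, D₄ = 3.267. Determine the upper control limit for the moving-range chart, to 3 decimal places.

Moving ranges: 0.05, 0.22, 0.04, 0.23, 0.07, 0.31, 0.01, 0.08, 0.12, 0.09, 0.06, 0.07, 0.28, 0.23, 0.34, 0.39, 0.09; M̄R̄ = 2.6800 / 17 = 0.1576
UCL_MR = D₄·M̄R̄ = 3.267 × 0.1576 = 0.5150

0.515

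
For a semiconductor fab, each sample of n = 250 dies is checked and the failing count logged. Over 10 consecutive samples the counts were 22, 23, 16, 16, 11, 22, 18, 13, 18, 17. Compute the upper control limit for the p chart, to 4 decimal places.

p̄ = Σdᵢ / (k·n) = 176 / (10 × 250) = 0.07040
UCL = p̄ + 3·√(p̄(1−p̄)/n) = 0.07040 + 3 × √(0.07040×0.92960/250) = 0.07040 + 3 × 0.01618 = 0.11894

0.1189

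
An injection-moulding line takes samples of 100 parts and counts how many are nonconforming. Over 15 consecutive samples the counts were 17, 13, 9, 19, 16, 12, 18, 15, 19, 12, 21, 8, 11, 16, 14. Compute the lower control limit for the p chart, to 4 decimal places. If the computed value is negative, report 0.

p̄ = Σdᵢ / (k·n) = 220 / (15 × 100) = 0.14667
LCL = p̄ − 3·√(p̄(1−p̄)/n) = 0.14667 − 3 × 0.03538 = 0.04053

0.0405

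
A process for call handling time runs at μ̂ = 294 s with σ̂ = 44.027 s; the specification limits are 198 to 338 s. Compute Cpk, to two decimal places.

Cpu = (USL − μ̂) / (3σ̂) = (338 − 294) / (3 × 44.027) = 0.3331; Cpl = (μ̂ − LSL) / (3σ̂) = (294 − 198) / (3 × 44.027) = 0.7268; Cpk = min(Cpu, Cpl) = 0.3331

0.33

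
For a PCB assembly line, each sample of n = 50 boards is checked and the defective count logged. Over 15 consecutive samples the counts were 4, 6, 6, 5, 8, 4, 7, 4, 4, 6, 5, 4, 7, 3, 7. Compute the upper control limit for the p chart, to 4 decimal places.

p̄ = Σdᵢ / (k·n) = 80 / (15 × 50) = 0.10667
UCL = p̄ + 3·√(p̄(1−p̄)/n) = 0.10667 + 3 × √(0.10667×0.89333/50) = 0.10667 + 3 × 0.04366 = 0.23763

0.2376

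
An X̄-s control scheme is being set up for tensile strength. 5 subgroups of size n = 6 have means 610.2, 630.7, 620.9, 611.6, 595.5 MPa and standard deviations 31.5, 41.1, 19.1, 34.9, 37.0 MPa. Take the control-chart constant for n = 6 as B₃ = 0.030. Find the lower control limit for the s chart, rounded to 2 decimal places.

0.98

s̄ = (31.5 + 41.1 + 19.1 + 34.9 + 37.0) / 5 = 32.7200
LCL_s = B₃·s̄ = 0.030 × 32.7200 = 0.9816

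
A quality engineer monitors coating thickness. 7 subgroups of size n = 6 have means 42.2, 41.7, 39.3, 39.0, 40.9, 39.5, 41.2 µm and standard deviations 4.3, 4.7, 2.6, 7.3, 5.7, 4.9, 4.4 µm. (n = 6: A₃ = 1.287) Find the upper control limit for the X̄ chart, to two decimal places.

X̄̄ = (42.2 + 41.7 + 39.3 + 39.0 + 40.9 + 39.5 + 41.2) / 7 = 40.5429
s̄ = (4.3 + 4.7 + 2.6 + 7.3 + 5.7 + 4.9 + 4.4) / 7 = 4.8429
UCL = X̄̄ + A₃·s̄ = 40.5429 + 1.287 × 4.8429 = 46.7756

46.78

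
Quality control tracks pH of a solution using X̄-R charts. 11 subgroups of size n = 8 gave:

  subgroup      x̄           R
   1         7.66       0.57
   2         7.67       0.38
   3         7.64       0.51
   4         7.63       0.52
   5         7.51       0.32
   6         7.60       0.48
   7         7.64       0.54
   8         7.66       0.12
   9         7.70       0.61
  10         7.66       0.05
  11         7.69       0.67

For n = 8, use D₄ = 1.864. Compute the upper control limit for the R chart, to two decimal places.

R̄ = (0.57 + 0.38 + 0.51 + 0.52 + 0.32 + 0.48 + 0.54 + 0.12 + 0.61 + 0.05 + 0.67) / 11 = 4.7700 / 11 = 0.4336
UCL_R = D₄·R̄ = 1.864 × 0.4336 = 0.8083

0.81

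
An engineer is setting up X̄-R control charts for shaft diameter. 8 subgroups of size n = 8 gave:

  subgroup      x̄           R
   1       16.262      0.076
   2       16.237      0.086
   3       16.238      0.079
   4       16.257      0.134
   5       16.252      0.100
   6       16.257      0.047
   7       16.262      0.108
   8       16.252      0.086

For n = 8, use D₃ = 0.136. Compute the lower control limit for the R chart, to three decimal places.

0.012

R̄ = (0.076 + 0.086 + 0.079 + 0.134 + 0.100 + 0.047 + 0.108 + 0.086) / 8 = 0.7160 / 8 = 0.0895
LCL_R = D₃·R̄ = 0.136 × 0.0895 = 0.0122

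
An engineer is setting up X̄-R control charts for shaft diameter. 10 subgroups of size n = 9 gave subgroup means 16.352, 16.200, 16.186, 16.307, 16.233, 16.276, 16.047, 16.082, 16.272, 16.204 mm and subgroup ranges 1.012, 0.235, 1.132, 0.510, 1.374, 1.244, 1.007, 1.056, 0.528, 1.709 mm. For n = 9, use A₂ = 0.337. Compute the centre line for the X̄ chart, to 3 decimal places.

16.216

X̄̄ = (16.352 + 16.200 + 16.186 + 16.307 + 16.233 + 16.276 + 16.047 + 16.082 + 16.272 + 16.204) / 10 = 162.1590 / 10 = 16.2159
CL = X̄̄ = 16.2159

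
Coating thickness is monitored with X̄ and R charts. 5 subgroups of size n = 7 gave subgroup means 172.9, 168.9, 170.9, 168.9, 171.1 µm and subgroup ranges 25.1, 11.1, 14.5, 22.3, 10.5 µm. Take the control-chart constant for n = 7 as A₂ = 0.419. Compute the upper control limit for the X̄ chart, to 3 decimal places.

X̄̄ = (172.9 + 168.9 + 170.9 + 168.9 + 171.1) / 5 = 852.7000 / 5 = 170.5400
R̄ = (25.1 + 11.1 + 14.5 + 22.3 + 10.5) / 5 = 83.5000 / 5 = 16.7000
UCL = X̄̄ + A₂·R̄ = 170.5400 + 0.419 × 16.7000 = 177.5373

177.537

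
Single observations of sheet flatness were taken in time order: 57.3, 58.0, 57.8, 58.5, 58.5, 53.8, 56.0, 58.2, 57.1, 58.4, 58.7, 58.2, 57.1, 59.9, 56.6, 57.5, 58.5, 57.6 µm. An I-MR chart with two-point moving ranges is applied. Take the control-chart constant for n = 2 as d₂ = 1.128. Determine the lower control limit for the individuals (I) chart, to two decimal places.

X̄ = (57.3 + 58.0 + 57.8 + 58.5 + 58.5 + 53.8 + 56.0 + 58.2 + 57.1 + 58.4 + 58.7 + 58.2 + 57.1 + 59.9 + 56.6 + 57.5 + 58.5 + 57.6) / 18 = 57.6500
Moving ranges: 0.7, 0.2, 0.7, 0.0, 4.7, 2.2, 2.2, 1.1, 1.3, 0.3, 0.5, 1.1, 2.8, 3.3, 0.9, 1.0, 0.9; M̄R̄ = 23.9000 / 17 = 1.4059
LCL = X̄ − 3·M̄R̄/d₂ = 57.6500 − 3 × 1.4059 / 1.128 = 53.9110

53.91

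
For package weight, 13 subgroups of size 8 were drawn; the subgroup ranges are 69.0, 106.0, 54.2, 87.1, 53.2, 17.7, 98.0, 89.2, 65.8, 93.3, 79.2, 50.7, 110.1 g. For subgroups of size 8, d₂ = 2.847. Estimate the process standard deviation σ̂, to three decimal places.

26.303

R̄ = (69.0 + 106.0 + 54.2 + 87.1 + 53.2 + 17.7 + 98.0 + 89.2 + 65.8 + 93.3 + 79.2 + 50.7 + 110.1) / 13 = 74.8846
σ̂ = R̄ / d₂ = 74.8846 / 2.847 = 26.3030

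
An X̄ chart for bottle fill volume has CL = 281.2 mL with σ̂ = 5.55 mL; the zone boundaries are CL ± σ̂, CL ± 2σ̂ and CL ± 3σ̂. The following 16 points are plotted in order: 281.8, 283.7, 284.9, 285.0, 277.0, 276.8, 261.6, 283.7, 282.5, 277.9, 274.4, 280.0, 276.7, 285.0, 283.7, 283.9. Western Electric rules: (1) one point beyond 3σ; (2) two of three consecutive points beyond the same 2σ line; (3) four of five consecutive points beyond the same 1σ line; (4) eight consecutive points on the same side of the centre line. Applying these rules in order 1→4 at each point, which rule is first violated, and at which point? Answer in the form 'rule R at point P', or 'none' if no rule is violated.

Zone of each point (C = within 1σ̂, B = 1σ̂–2σ̂, A = 2σ̂–3σ̂, * = beyond 3σ̂; sign = side of CL): 1:+C, 2:+C, 3:+C, 4:+C, 5:-C, 6:-C, 7:-*, 8:+C, 9:+C, 10:-C, 11:-B, 12:-C, 13:-C, 14:+C, 15:+C, 16:+C
Rule 1 (one point beyond the 3σ limits) is satisfied at point 7.

rule 1 at point 7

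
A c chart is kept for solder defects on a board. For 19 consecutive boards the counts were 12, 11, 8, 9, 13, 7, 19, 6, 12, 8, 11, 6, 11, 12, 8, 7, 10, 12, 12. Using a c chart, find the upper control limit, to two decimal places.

19.80

c̄ = (12 + 11 + 8 + 9 + 13 + 7 + 19 + 6 + 12 + 8 + 11 + 6 + 11 + 12 + 8 + 7 + 10 + 12 + 12) / 19 = 194 / 19 = 10.2105
UCL = c̄ + 3√c̄ = 10.2105 + 3 × √10.2105 = 10.2105 + 3 × 3.1954 = 19.7967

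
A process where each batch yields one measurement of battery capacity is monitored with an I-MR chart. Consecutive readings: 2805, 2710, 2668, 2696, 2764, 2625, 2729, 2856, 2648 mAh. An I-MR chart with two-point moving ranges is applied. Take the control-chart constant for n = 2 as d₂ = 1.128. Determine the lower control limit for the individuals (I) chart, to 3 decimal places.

2452.719

X̄ = (2805 + 2710 + 2668 + 2696 + 2764 + 2625 + 2729 + 2856 + 2648) / 9 = 2722.3333
Moving ranges: 95, 42, 28, 68, 139, 104, 127, 208; M̄R̄ = 811.0000 / 8 = 101.3750
LCL = X̄ − 3·M̄R̄/d₂ = 2722.3333 − 3 × 101.3750 / 1.128 = 2452.7190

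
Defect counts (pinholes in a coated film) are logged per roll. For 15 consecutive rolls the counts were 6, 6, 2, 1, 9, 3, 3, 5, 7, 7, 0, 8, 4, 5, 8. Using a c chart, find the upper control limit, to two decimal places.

11.60

c̄ = (6 + 6 + 2 + 1 + 9 + 3 + 3 + 5 + 7 + 7 + 0 + 8 + 4 + 5 + 8) / 15 = 74 / 15 = 4.9333
UCL = c̄ + 3√c̄ = 4.9333 + 3 × √4.9333 = 4.9333 + 3 × 2.2211 = 11.5967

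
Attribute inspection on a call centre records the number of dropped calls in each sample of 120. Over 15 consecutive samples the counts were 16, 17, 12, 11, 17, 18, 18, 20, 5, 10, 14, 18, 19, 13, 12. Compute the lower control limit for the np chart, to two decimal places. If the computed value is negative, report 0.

3.90

p̄ = Σdᵢ / (k·n) = 220 / (15 × 120) = 0.12222
LCL = np̄ − 3·√(np̄(1−p̄)) = 14.6667 − 3 × 3.5880 = 3.9025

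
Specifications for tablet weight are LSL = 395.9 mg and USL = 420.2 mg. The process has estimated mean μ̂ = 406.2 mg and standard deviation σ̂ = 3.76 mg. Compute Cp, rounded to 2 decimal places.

Cp = (USL − LSL) / (6σ̂) = (420.2 − 395.9) / (6 × 3.76) = 24.3000 / 22.5600 = 1.0771

1.08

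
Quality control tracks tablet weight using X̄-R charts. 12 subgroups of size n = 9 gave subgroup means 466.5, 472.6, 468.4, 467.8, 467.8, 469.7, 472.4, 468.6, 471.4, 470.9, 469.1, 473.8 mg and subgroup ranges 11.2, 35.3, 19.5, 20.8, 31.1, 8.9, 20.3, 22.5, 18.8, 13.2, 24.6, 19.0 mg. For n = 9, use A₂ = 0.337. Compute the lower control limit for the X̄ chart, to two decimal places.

463.03

X̄̄ = (466.5 + 472.6 + 468.4 + 467.8 + 467.8 + 469.7 + 472.4 + 468.6 + 471.4 + 470.9 + 469.1 + 473.8) / 12 = 5639.0000 / 12 = 469.9167
R̄ = (11.2 + 35.3 + 19.5 + 20.8 + 31.1 + 8.9 + 20.3 + 22.5 + 18.8 + 13.2 + 24.6 + 19.0) / 12 = 245.2000 / 12 = 20.4333
LCL = X̄̄ − A₂·R̄ = 469.9167 − 0.337 × 20.4333 = 463.0306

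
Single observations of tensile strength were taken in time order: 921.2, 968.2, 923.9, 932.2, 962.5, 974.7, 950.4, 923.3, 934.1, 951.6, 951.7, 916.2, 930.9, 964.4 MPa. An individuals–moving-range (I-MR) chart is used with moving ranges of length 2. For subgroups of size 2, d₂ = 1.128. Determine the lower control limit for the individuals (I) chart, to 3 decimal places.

X̄ = (921.2 + 968.2 + 923.9 + 932.2 + 962.5 + 974.7 + 950.4 + 923.3 + 934.1 + 951.6 + 951.7 + 916.2 + 930.9 + 964.4) / 14 = 943.2357
Moving ranges: 47.0, 44.3, 8.3, 30.3, 12.2, 24.3, 27.1, 10.8, 17.5, 0.1, 35.5, 14.7, 33.5; M̄R̄ = 305.6000 / 13 = 23.5077
LCL = X̄ − 3·M̄R̄/d₂ = 943.2357 − 3 × 23.5077 / 1.128 = 880.7153

880.715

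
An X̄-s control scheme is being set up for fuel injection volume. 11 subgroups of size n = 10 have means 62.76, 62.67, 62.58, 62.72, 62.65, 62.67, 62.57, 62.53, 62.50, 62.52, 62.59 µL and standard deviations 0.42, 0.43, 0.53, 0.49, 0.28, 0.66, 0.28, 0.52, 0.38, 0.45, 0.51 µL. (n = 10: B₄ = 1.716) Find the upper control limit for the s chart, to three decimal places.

0.772

s̄ = (0.42 + 0.43 + 0.53 + 0.49 + 0.28 + 0.66 + 0.28 + 0.52 + 0.38 + 0.45 + 0.51) / 11 = 0.4500
UCL_s = B₄·s̄ = 1.716 × 0.4500 = 0.7722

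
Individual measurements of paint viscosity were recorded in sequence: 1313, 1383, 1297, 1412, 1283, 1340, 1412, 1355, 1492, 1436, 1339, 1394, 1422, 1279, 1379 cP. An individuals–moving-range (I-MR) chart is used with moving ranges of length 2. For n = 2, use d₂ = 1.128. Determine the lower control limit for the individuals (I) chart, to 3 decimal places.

1140.723

X̄ = (1313 + 1383 + 1297 + 1412 + 1283 + 1340 + 1412 + 1355 + 1492 + 1436 + 1339 + 1394 + 1422 + 1279 + 1379) / 15 = 1369.0667
Moving ranges: 70, 86, 115, 129, 57, 72, 57, 137, 56, 97, 55, 28, 143, 100; M̄R̄ = 1202.0000 / 14 = 85.8571
LCL = X̄ − 3·M̄R̄/d₂ = 1369.0667 − 3 × 85.8571 / 1.128 = 1140.7232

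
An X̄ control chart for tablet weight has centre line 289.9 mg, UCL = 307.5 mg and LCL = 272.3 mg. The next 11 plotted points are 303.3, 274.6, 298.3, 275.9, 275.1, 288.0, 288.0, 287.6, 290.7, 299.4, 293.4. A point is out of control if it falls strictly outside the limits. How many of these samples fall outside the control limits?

0

All 11 points lie within [272.3, 307.5].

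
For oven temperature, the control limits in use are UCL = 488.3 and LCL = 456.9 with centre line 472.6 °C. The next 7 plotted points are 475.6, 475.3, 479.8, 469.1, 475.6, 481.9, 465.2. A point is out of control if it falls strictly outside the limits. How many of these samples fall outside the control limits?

0

All 7 points lie within [456.9, 488.3].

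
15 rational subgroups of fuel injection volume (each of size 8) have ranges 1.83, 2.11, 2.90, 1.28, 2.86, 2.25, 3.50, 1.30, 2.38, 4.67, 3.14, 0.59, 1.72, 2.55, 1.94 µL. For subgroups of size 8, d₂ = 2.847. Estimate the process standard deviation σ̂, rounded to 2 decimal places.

R̄ = (1.83 + 2.11 + 2.90 + 1.28 + 2.86 + 2.25 + 3.50 + 1.30 + 2.38 + 4.67 + 3.14 + 0.59 + 1.72 + 2.55 + 1.94) / 15 = 2.3347
σ̂ = R̄ / d₂ = 2.3347 / 2.847 = 0.8200

0.82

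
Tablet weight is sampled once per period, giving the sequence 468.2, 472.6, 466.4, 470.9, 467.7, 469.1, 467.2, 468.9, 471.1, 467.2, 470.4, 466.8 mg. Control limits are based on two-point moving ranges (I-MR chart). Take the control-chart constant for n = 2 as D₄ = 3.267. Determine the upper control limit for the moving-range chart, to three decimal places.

10.751

Moving ranges: 4.4, 6.2, 4.5, 3.2, 1.4, 1.9, 1.7, 2.2, 3.9, 3.2, 3.6; M̄R̄ = 36.2000 / 11 = 3.2909
UCL_MR = D₄·M̄R̄ = 3.267 × 3.2909 = 10.7514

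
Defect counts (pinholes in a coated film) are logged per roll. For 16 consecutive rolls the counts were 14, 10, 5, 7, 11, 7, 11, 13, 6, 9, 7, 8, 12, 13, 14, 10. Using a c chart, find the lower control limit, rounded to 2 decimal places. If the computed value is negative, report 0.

c̄ = (14 + 10 + 5 + 7 + 11 + 7 + 11 + 13 + 6 + 9 + 7 + 8 + 12 + 13 + 14 + 10) / 16 = 157 / 16 = 9.8125
LCL = c̄ − 3√c̄ = 9.8125 − 3 × 3.1325 = 0.4150

0.42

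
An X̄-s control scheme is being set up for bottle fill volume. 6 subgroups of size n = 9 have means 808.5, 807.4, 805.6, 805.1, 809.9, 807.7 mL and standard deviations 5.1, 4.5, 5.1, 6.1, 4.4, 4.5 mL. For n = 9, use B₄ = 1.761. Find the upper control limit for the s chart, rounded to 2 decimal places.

s̄ = (5.1 + 4.5 + 5.1 + 6.1 + 4.4 + 4.5) / 6 = 4.9500
UCL_s = B₄·s̄ = 1.761 × 4.9500 = 8.7170

8.72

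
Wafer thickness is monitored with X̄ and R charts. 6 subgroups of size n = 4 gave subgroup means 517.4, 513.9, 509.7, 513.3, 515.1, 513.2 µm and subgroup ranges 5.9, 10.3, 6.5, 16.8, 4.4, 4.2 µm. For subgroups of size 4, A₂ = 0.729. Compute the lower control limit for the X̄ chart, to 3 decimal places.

X̄̄ = (517.4 + 513.9 + 509.7 + 513.3 + 515.1 + 513.2) / 6 = 3082.6000 / 6 = 513.7667
R̄ = (5.9 + 10.3 + 6.5 + 16.8 + 4.4 + 4.2) / 6 = 48.1000 / 6 = 8.0167
LCL = X̄̄ − A₂·R̄ = 513.7667 − 0.729 × 8.0167 = 507.9225

507.923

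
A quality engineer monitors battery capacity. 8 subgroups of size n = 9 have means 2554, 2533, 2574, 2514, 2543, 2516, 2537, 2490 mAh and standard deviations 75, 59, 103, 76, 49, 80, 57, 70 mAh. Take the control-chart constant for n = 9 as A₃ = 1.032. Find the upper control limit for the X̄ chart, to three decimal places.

X̄̄ = (2554 + 2533 + 2574 + 2514 + 2543 + 2516 + 2537 + 2490) / 8 = 2532.6250
s̄ = (75 + 59 + 103 + 76 + 49 + 80 + 57 + 70) / 8 = 71.1250
UCL = X̄̄ + A₃·s̄ = 2532.6250 + 1.032 × 71.1250 = 2606.0260

2606.026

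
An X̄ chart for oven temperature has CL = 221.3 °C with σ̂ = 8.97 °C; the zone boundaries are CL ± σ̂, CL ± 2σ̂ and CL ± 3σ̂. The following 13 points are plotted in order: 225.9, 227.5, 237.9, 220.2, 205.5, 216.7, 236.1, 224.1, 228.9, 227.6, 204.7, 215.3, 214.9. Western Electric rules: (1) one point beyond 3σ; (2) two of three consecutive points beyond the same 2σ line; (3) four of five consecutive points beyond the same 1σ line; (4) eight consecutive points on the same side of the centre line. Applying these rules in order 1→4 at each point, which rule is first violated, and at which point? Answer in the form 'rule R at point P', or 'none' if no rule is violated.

none

Zone of each point (C = within 1σ̂, B = 1σ̂–2σ̂, A = 2σ̂–3σ̂, * = beyond 3σ̂; sign = side of CL): 1:+C, 2:+C, 3:+B, 4:-C, 5:-B, 6:-C, 7:+B, 8:+C, 9:+C, 10:+C, 11:-B, 12:-C, 13:-C
No rule fires across all 13 points.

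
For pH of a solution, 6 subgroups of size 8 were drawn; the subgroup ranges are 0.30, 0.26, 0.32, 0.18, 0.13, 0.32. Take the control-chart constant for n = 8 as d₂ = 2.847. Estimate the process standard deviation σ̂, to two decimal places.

0.09

R̄ = (0.30 + 0.26 + 0.32 + 0.18 + 0.13 + 0.32) / 6 = 0.2517
σ̂ = R̄ / d₂ = 0.2517 / 2.847 = 0.0884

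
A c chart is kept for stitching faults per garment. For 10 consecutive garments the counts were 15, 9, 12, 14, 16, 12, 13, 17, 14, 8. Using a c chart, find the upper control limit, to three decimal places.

23.817

c̄ = (15 + 9 + 12 + 14 + 16 + 12 + 13 + 17 + 14 + 8) / 10 = 130 / 10 = 13.0000
UCL = c̄ + 3√c̄ = 13.0000 + 3 × √13.0000 = 13.0000 + 3 × 3.6056 = 23.8167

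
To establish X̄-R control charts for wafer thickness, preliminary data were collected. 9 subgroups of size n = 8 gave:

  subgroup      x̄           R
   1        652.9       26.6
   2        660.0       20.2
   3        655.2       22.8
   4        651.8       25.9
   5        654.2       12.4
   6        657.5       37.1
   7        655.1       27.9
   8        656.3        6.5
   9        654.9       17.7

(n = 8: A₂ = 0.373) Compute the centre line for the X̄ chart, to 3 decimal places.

X̄̄ = (652.9 + 660.0 + 655.2 + 651.8 + 654.2 + 657.5 + 655.1 + 656.3 + 654.9) / 9 = 5897.9000 / 9 = 655.3222
CL = X̄̄ = 655.3222

655.322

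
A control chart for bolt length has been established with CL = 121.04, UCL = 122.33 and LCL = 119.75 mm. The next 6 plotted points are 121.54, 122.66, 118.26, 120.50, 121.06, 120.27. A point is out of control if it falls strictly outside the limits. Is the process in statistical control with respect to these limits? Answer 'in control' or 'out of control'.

out of control

Compare each point to [119.75, 122.33]: sample 2 = 122.66 > UCL; sample 3 = 118.26 < LCL.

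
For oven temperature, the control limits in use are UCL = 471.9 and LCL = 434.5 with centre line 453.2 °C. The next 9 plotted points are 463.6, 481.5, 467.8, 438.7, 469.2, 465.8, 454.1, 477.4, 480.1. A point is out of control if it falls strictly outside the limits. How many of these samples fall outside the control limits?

Compare each point to [434.5, 471.9]: sample 2 = 481.5 > UCL; sample 8 = 477.4 > UCL; sample 9 = 480.1 > UCL.

3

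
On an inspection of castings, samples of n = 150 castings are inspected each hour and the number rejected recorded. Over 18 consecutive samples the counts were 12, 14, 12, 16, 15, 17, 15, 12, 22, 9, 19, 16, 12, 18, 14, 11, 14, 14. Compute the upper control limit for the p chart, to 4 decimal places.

0.1695

p̄ = Σdᵢ / (k·n) = 262 / (18 × 150) = 0.09704
UCL = p̄ + 3·√(p̄(1−p̄)/n) = 0.09704 + 3 × √(0.09704×0.90296/150) = 0.09704 + 3 × 0.02417 = 0.16954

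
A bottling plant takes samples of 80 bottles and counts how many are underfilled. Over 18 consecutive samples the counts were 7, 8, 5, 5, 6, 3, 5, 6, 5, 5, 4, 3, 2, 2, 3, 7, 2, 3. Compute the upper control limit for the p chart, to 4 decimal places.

p̄ = Σdᵢ / (k·n) = 81 / (18 × 80) = 0.05625
UCL = p̄ + 3·√(p̄(1−p̄)/n) = 0.05625 + 3 × √(0.05625×0.94375/80) = 0.05625 + 3 × 0.02576 = 0.13353

0.1335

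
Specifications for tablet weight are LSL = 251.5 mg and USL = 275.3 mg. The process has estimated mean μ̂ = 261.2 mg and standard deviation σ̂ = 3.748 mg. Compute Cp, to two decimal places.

1.06

Cp = (USL − LSL) / (6σ̂) = (275.3 − 251.5) / (6 × 3.748) = 23.8000 / 22.4880 = 1.0583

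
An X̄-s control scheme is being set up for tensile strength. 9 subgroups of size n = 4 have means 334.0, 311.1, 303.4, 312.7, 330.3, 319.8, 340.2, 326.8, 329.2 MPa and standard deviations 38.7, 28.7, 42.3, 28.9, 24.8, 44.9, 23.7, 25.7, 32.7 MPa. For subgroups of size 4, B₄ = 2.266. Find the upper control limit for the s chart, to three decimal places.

73.116

s̄ = (38.7 + 28.7 + 42.3 + 28.9 + 24.8 + 44.9 + 23.7 + 25.7 + 32.7) / 9 = 32.2667
UCL_s = B₄·s̄ = 2.266 × 32.2667 = 73.1163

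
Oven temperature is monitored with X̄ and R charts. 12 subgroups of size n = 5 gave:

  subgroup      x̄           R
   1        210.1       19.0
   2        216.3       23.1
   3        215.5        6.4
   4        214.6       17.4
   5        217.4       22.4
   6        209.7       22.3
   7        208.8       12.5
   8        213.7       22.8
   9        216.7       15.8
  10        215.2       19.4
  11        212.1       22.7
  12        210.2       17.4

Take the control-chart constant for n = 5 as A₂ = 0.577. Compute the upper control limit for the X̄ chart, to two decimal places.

X̄̄ = (210.1 + 216.3 + 215.5 + 214.6 + 217.4 + 209.7 + 208.8 + 213.7 + 216.7 + 215.2 + 212.1 + 210.2) / 12 = 2560.3000 / 12 = 213.3583
R̄ = (19.0 + 23.1 + 6.4 + 17.4 + 22.4 + 22.3 + 12.5 + 22.8 + 15.8 + 19.4 + 22.7 + 17.4) / 12 = 221.2000 / 12 = 18.4333
UCL = X̄̄ + A₂·R̄ = 213.3583 + 0.577 × 18.4333 = 223.9944

223.99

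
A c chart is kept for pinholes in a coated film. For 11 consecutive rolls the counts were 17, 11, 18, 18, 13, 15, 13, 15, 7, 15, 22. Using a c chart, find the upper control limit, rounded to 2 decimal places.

c̄ = (17 + 11 + 18 + 18 + 13 + 15 + 13 + 15 + 7 + 15 + 22) / 11 = 164 / 11 = 14.9091
UCL = c̄ + 3√c̄ = 14.9091 + 3 × √14.9091 = 14.9091 + 3 × 3.8612 = 26.4928

26.49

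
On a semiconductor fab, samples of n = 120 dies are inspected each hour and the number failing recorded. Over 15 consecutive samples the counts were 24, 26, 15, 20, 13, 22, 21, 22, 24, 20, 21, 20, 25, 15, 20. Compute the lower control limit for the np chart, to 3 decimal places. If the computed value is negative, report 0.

p̄ = Σdᵢ / (k·n) = 308 / (15 × 120) = 0.17111
LCL = np̄ − 3·√(np̄(1−p̄)) = 20.5333 − 3 × 4.1255 = 8.1568

8.157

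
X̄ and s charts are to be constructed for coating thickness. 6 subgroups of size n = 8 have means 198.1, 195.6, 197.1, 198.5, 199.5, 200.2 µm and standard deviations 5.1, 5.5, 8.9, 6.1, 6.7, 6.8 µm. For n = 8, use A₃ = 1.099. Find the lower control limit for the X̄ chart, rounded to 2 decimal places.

X̄̄ = (198.1 + 195.6 + 197.1 + 198.5 + 199.5 + 200.2) / 6 = 198.1667
s̄ = (5.1 + 5.5 + 8.9 + 6.1 + 6.7 + 6.8) / 6 = 6.5167
LCL = X̄̄ − A₃·s̄ = 198.1667 − 1.099 × 6.5167 = 191.0048

191.00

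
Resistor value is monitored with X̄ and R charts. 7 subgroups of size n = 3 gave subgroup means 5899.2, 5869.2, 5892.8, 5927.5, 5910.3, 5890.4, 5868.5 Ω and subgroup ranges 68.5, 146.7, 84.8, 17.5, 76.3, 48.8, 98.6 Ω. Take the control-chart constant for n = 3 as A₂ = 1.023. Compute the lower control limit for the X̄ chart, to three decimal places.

X̄̄ = (5899.2 + 5869.2 + 5892.8 + 5927.5 + 5910.3 + 5890.4 + 5868.5) / 7 = 41257.9000 / 7 = 5893.9857
R̄ = (68.5 + 146.7 + 84.8 + 17.5 + 76.3 + 48.8 + 98.6) / 7 = 541.2000 / 7 = 77.3143
LCL = X̄̄ − A₂·R̄ = 5893.9857 − 1.023 × 77.3143 = 5814.8932

5814.893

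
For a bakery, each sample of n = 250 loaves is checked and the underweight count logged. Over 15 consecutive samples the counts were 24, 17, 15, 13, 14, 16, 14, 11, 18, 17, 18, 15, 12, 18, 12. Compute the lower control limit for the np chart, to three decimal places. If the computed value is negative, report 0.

p̄ = Σdᵢ / (k·n) = 234 / (15 × 250) = 0.06240
LCL = np̄ − 3·√(np̄(1−p̄)) = 15.6000 − 3 × 3.8245 = 4.1266

4.127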